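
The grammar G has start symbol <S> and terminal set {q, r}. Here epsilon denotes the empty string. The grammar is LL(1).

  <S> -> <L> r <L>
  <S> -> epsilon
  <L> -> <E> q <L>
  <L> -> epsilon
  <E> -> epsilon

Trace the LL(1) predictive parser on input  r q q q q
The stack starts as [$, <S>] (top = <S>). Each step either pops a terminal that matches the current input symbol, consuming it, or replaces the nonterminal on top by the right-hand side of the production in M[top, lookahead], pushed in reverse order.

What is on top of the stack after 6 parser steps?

<L>

     Stack        Input        Action
  1  $ <S>        r q q q q $  expand <S> -> <L> r <L>
  2  $ <L> r <L>  r q q q q $  expand <L> -> epsilon
  3  $ <L> r      r q q q q $  match r
  4  $ <L>        q q q q $    expand <L> -> <E> q <L>
  5  $ <L> q <E>  q q q q $    expand <E> -> epsilon
  6  $ <L> q      q q q q $    match q
Stack after step 6: $ <L> (top = <L>).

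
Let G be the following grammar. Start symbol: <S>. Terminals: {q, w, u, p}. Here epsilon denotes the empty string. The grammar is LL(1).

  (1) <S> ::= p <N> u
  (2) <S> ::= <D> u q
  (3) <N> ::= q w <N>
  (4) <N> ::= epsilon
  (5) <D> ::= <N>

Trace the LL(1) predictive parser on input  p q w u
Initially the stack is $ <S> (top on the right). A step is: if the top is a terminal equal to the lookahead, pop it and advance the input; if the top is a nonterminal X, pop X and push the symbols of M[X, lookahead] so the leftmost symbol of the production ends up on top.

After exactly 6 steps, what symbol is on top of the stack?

u

step 1: stack=$ <S>  input=p q w u $  — expand <S> ::= p <N> u
step 2: stack=$ u <N> p  input=p q w u $  — match p
step 3: stack=$ u <N>  input=q w u $  — expand <N> ::= q w <N>
step 4: stack=$ u <N> w q  input=q w u $  — match q
step 5: stack=$ u <N> w  input=w u $  — match w
step 6: stack=$ u <N>  input=u $  — expand <N> ::= epsilon
Stack after step 6: $ u (top = u).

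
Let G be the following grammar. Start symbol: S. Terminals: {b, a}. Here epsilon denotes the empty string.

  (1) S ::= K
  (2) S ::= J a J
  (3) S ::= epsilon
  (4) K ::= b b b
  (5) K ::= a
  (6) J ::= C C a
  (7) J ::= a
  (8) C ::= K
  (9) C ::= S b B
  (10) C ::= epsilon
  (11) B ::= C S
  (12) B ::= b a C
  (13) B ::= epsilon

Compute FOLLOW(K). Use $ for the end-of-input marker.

FIRST(K): from K::=b b b we get {b}; from K::=a we get {a}. So FIRST(K) = {a, b}.
FIRST(S): from S::=K we get {a, b}; from S::=J a J we get {a, b}; from S::=epsilon we get {epsilon}. So FIRST(S) = {epsilon, a, b}.
FIRST(C): from C::=K we get {a, b}; from C::=S b B we get {a, b}; from C::=epsilon we get {epsilon}. So FIRST(C) = {epsilon, a, b}.
FIRST(J): from J::=C C a we get {a, b}; from J::=a we get {a}. So FIRST(J) = {a, b}.
FIRST(B): from B::=C S we get {epsilon, a, b}; from B::=b a C we get {b}; from B::=epsilon we get {epsilon}. So FIRST(B) = {epsilon, a, b}.
FOLLOW(S) includes $ since S is the start symbol.
FOLLOW(S): in C::=S b B, S is followed by b B with FIRST {b}; in B::=C S, the suffix after S is empty, so FOLLOW(S) ⊇ FOLLOW(B) = {a, b}. Thus FOLLOW(S) = {$, a, b}.
FOLLOW(J): in S::=J a J (occurrence 1), J is followed by a J with FIRST {a}; in S::=J a J (occurrence 2), the suffix after J is empty, so FOLLOW(J) ⊇ FOLLOW(S) = {$, a, b}. Thus FOLLOW(J) = {$, a, b}.
FOLLOW(K): in S::=K, the suffix after K is empty, so FOLLOW(K) ⊇ FOLLOW(S) = {$, a, b}; in C::=K, the suffix after K is empty, so FOLLOW(K) ⊇ FOLLOW(C) = {a, b}. Thus FOLLOW(K) = {$, a, b}.
FOLLOW(C): in J::=C C a (occurrence 1), C is followed by C a with FIRST {a, b}; in J::=C C a (occurrence 2), C is followed by a with FIRST {a}; in B::=C S, C is followed by S with FIRST {epsilon, a, b}; in B::=C S, the suffix after C is nullable, so FOLLOW(C) ⊇ FOLLOW(B) = {a, b}; in B::=b a C, the suffix after C is empty, so FOLLOW(C) ⊇ FOLLOW(B) = {a, b}. Thus FOLLOW(C) = {a, b}.
FOLLOW(B): in C::=S b B, the suffix after B is empty, so FOLLOW(B) ⊇ FOLLOW(C) = {a, b}. Thus FOLLOW(B) = {a, b}.

{$, a, b}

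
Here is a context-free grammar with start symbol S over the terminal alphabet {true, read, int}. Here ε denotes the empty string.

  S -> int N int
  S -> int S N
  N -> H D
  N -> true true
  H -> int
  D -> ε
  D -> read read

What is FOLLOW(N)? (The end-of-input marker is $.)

FIRST(S): from S->int N int we get {int}; from S->int S N we get {int}. So FIRST(S) = {int}.
FIRST(H): from H->int we get {int}. So FIRST(H) = {int}.
FIRST(D): from D->ε we get {ε}; from D->read read we get {read}. So FIRST(D) = {ε, read}.
FIRST(N): from N->H D we get {int}; from N->true true we get {true}. So FIRST(N) = {int, true}.
FOLLOW(S) includes $ since S is the start symbol.
FOLLOW(S): in S->int S N, S is followed by N with FIRST {int, true}. Thus FOLLOW(S) = {$, int, true}.
FOLLOW(N): in S->int N int, N is followed by int with FIRST {int}; in S->int S N, the suffix after N is empty, so FOLLOW(N) ⊇ FOLLOW(S) = {$, int, true}. Thus FOLLOW(N) = {$, int, true}.
FOLLOW(H): in N->H D, H is followed by D with FIRST {ε, read}; in N->H D, the suffix after H is nullable, so FOLLOW(H) ⊇ FOLLOW(N) = {$, int, true}. Thus FOLLOW(H) = {$, int, read, true}.
FOLLOW(D): in N->H D, the suffix after D is empty, so FOLLOW(D) ⊇ FOLLOW(N) = {$, int, true}. Thus FOLLOW(D) = {$, int, true}.

{$, int, true}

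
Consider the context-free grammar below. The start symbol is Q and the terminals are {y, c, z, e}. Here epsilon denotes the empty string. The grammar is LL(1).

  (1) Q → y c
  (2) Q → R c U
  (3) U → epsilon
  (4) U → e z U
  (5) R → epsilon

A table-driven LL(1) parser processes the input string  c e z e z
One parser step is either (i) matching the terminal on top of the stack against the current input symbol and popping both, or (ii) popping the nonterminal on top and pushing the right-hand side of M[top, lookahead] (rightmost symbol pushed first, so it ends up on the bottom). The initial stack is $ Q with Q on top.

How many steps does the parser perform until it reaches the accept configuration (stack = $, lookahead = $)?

      Stack    Input        Action
   1  $ Q      c e z e z $  expand Q → R c U
   2  $ U c R  c e z e z $  expand R → epsilon
   3  $ U c    c e z e z $  match c
   4  $ U      e z e z $    expand U → e z U
   5  $ U z e  e z e z $    match e
   6  $ U z    z e z $      match z
   7  $ U      e z $        expand U → e z U
   8  $ U z e  e z $        match e
   9  $ U z    z $          match z
  10  $ U      $            expand U → epsilon
Accept reached after 10 steps.

10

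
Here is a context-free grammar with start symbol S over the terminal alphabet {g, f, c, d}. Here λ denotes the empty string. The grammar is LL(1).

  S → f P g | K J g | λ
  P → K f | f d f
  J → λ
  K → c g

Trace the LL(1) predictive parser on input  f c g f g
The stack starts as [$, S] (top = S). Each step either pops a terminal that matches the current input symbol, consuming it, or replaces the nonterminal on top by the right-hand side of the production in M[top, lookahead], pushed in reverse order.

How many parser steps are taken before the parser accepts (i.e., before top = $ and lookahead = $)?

step 1: stack=$ S  input=f c g f g $  — expand S → f P g
step 2: stack=$ g P f  input=f c g f g $  — match f
step 3: stack=$ g P  input=c g f g $  — expand P → K f
step 4: stack=$ g f K  input=c g f g $  — expand K → c g
step 5: stack=$ g f g c  input=c g f g $  — match c
step 6: stack=$ g f g  input=g f g $  — match g
step 7: stack=$ g f  input=f g $  — match f
step 8: stack=$ g  input=g $  — match g
Accept reached after 8 steps.

8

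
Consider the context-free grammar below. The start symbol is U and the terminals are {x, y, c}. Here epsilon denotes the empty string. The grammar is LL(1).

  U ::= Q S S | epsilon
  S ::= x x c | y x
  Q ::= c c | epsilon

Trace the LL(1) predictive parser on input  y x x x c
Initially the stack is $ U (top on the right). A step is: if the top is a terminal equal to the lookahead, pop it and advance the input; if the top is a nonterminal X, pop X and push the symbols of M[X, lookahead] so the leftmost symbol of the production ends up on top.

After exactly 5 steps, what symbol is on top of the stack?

     Stack    Input        Action
  1  $ U      y x x x c $  expand U ::= Q S S
  2  $ S S Q  y x x x c $  expand Q ::= epsilon
  3  $ S S    y x x x c $  expand S ::= y x
  4  $ S x y  y x x x c $  match y
  5  $ S x    x x x c $    match x
Stack after step 5: $ S (top = S).

S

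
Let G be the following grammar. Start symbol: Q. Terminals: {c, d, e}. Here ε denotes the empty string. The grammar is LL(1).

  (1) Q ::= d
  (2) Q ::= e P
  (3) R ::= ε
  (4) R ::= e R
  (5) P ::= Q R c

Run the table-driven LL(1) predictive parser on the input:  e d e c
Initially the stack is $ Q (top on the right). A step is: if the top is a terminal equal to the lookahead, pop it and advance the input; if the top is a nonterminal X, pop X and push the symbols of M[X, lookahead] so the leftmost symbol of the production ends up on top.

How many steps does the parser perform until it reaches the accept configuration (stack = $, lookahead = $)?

     Stack    Input      Action
  1  $ Q      e d e c $  expand Q ::= e P
  2  $ P e    e d e c $  match e
  3  $ P      d e c $    expand P ::= Q R c
  4  $ c R Q  d e c $    expand Q ::= d
  5  $ c R d  d e c $    match d
  6  $ c R    e c $      expand R ::= e R
  7  $ c R e  e c $      match e
  8  $ c R    c $        expand R ::= ε
  9  $ c      c $        match c
Accept reached after 9 steps.

9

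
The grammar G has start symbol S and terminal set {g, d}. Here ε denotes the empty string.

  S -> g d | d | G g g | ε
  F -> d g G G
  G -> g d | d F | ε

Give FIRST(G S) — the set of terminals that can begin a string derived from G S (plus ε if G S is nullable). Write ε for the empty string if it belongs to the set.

{ε, d, g}

FIRST(F): from F->d g G G we get {d}. So FIRST(F) = {d}.
FIRST(G): from G->g d we get {g}; from G->d F we get {d}; from G->ε we get {ε}. So FIRST(G) = {ε, d, g}.
FIRST(S): from S->g d we get {g}; from S->d we get {d}; from S->G g g we get {d, g}; from S->ε we get {ε}. So FIRST(S) = {ε, d, g}.
FIRST(G S): take FIRST of each symbol in turn, carrying on past any symbol whose FIRST contains ε; result {ε, d, g}.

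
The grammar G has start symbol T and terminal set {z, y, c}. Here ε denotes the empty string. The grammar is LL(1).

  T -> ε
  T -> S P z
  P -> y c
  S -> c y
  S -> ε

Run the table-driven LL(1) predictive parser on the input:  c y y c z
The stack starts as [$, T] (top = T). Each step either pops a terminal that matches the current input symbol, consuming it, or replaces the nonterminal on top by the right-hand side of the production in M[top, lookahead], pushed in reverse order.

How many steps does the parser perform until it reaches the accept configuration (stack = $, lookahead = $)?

     Stack      Input        Action
  1  $ T        c y y c z $  expand T -> S P z
  2  $ z P S    c y y c z $  expand S -> c y
  3  $ z P y c  c y y c z $  match c
  4  $ z P y    y y c z $    match y
  5  $ z P      y c z $      expand P -> y c
  6  $ z c y    y c z $      match y
  7  $ z c      c z $        match c
  8  $ z        z $          match z
Accept reached after 8 steps.

8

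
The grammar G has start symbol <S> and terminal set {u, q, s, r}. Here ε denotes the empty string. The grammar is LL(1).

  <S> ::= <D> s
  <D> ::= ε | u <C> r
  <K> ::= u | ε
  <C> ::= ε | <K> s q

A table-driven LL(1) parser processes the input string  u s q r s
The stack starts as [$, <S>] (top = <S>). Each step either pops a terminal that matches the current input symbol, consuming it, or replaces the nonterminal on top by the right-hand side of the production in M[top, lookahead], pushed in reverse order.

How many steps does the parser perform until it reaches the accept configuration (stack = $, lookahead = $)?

step 1: stack=$ <S>  input=u s q r s $  — expand <S> ::= <D> s
step 2: stack=$ s <D>  input=u s q r s $  — expand <D> ::= u <C> r
step 3: stack=$ s r <C> u  input=u s q r s $  — match u
step 4: stack=$ s r <C>  input=s q r s $  — expand <C> ::= <K> s q
step 5: stack=$ s r q s <K>  input=s q r s $  — expand <K> ::= ε
step 6: stack=$ s r q s  input=s q r s $  — match s
step 7: stack=$ s r q  input=q r s $  — match q
step 8: stack=$ s r  input=r s $  — match r
step 9: stack=$ s  input=s $  — match s
Accept reached after 9 steps.

9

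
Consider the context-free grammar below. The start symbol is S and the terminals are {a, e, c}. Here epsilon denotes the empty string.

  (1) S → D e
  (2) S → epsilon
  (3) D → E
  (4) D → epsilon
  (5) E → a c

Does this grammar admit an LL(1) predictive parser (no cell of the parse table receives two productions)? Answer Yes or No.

Yes

FIRST(S) = {epsilon, a, e}
FIRST(D) = {epsilon, a}
FIRST(E) = {a}
FOLLOW(S) = {$}
FOLLOW(D) = {e}
FOLLOW(E) = {e}
Each cell of M receives at most one production.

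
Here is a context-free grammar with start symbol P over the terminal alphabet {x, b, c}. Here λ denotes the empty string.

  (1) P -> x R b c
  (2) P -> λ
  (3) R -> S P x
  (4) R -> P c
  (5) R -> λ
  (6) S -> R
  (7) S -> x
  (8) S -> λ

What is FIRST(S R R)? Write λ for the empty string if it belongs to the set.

FIRST(P) = {λ, x}
FIRST(R) = {λ, c, x}  (via S P x, P c)
FIRST(S) = {λ, c, x}  (via R)
FIRST(S R R): take FIRST of each symbol in turn, carrying on past any symbol whose FIRST contains λ; result {λ, c, x}.

{λ, c, x}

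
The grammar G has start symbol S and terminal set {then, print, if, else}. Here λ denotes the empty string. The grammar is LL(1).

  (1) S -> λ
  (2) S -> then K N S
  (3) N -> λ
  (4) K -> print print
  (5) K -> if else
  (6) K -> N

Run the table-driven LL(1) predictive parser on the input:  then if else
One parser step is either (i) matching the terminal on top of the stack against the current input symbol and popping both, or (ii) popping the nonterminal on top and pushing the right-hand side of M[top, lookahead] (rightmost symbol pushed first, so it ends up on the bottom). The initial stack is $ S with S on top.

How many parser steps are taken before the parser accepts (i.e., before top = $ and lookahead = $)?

7

     Stack          Input           Action
  1  $ S            then if else $  expand S -> then K N S
  2  $ S N K then   then if else $  match then
  3  $ S N K        if else $       expand K -> if else
  4  $ S N else if  if else $       match if
  5  $ S N else     else $          match else
  6  $ S N          $               expand N -> λ
  7  $ S            $               expand S -> λ
Accept reached after 7 steps.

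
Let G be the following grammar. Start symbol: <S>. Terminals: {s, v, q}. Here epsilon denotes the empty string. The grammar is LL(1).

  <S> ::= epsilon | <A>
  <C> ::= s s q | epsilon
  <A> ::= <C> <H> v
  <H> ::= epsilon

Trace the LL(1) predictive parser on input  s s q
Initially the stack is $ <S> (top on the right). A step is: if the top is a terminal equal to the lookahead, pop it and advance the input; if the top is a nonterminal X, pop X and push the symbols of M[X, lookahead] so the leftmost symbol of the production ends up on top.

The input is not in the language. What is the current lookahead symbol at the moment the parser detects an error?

     Stack          Input    Action
  1  $ <S>          s s q $  expand <S> ::= <A>
  2  $ <A>          s s q $  expand <A> ::= <C> <H> v
  3  $ v <H> <C>    s s q $  expand <C> ::= s s q
  4  $ v <H> q s s  s s q $  match s
  5  $ v <H> q s    s q $    match s
  6  $ v <H> q      q $      match q
  7  $ v <H>        $        error: M[<H>, $] is empty

$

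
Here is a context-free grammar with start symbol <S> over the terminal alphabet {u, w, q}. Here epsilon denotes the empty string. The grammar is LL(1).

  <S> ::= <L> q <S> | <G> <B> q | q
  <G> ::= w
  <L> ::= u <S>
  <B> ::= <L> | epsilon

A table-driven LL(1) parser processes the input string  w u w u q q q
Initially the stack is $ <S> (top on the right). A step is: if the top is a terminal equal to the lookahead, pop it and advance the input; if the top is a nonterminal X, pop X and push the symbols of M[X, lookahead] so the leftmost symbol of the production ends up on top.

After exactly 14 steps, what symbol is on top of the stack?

q

      Stack          Input            Action
   1  $ <S>          w u w u q q q $  expand <S> ::= <G> <B> q
   2  $ q <B> <G>    w u w u q q q $  expand <G> ::= w
   3  $ q <B> w      w u w u q q q $  match w
   4  $ q <B>        u w u q q q $    expand <B> ::= <L>
   5  $ q <L>        u w u q q q $    expand <L> ::= u <S>
   6  $ q <S> u      u w u q q q $    match u
   7  $ q <S>        w u q q q $      expand <S> ::= <G> <B> q
   8  $ q q <B> <G>  w u q q q $      expand <G> ::= w
   9  $ q q <B> w    w u q q q $      match w
  10  $ q q <B>      u q q q $        expand <B> ::= <L>
  11  $ q q <L>      u q q q $        expand <L> ::= u <S>
  12  $ q q <S> u    u q q q $        match u
  13  $ q q <S>      q q q $          expand <S> ::= q
  14  $ q q q        q q q $          match q
Stack after step 14: $ q q (top = q).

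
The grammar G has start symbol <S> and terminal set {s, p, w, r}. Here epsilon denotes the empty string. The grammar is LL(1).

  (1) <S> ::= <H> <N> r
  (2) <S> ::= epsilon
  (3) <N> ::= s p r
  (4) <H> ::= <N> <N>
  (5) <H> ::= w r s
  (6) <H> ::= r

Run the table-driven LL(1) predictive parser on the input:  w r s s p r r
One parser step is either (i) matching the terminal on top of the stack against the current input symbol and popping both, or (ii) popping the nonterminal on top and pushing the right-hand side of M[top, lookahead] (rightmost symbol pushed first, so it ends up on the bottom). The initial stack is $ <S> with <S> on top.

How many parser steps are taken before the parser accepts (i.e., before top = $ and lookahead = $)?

10

      Stack          Input            Action
   1  $ <S>          w r s s p r r $  expand <S> ::= <H> <N> r
   2  $ r <N> <H>    w r s s p r r $  expand <H> ::= w r s
   3  $ r <N> s r w  w r s s p r r $  match w
   4  $ r <N> s r    r s s p r r $    match r
   5  $ r <N> s      s s p r r $      match s
   6  $ r <N>        s p r r $        expand <N> ::= s p r
   7  $ r r p s      s p r r $        match s
   8  $ r r p        p r r $          match p
   9  $ r r          r r $            match r
  10  $ r            r $              match r
Accept reached after 10 steps.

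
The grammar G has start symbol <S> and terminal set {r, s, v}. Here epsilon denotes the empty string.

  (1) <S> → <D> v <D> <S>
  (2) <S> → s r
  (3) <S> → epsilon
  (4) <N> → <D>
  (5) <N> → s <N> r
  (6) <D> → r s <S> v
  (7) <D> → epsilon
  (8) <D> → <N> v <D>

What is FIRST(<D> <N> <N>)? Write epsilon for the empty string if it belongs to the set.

{epsilon, r, s, v}

FIRST(<S>): from <S>→<D> v <D> <S> we get {r, s, v}; from <S>→s r we get {s}; from <S>→epsilon we get {epsilon}. So FIRST(<S>) = {epsilon, r, s, v}.
FIRST(<N>): from <N>→<D> we get {epsilon, r, s, v}; from <N>→s <N> r we get {s}. So FIRST(<N>) = {epsilon, r, s, v}.
FIRST(<D>): from <D>→r s <S> v we get {r}; from <D>→epsilon we get {epsilon}; from <D>→<N> v <D> we get {r, s, v}. So FIRST(<D>) = {epsilon, r, s, v}.
FIRST(<D> <N> <N>): take FIRST of each symbol in turn, carrying on past any symbol whose FIRST contains epsilon; result {epsilon, r, s, v}.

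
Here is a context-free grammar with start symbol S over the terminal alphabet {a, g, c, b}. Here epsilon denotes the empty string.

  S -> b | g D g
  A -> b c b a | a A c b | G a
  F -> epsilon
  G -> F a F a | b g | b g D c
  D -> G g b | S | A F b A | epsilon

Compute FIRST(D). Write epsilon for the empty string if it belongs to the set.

FIRST(S): from S->b we get {b}; from S->g D g we get {g}. So FIRST(S) = {b, g}.
FIRST(F): from F->epsilon we get {epsilon}. So FIRST(F) = {epsilon}.
FIRST(G): from G->F a F a we get {a}; from G->b g we get {b}; from G->b g D c we get {b}. So FIRST(G) = {a, b}.
FIRST(A): from A->b c b a we get {b}; from A->a A c b we get {a}; from A->G a we get {a, b}. So FIRST(A) = {a, b}.
FIRST(D): from D->G g b we get {a, b}; from D->S we get {b, g}; from D->A F b A we get {a, b}; from D->epsilon we get {epsilon}. So FIRST(D) = {epsilon, a, b, g}.

{epsilon, a, b, g}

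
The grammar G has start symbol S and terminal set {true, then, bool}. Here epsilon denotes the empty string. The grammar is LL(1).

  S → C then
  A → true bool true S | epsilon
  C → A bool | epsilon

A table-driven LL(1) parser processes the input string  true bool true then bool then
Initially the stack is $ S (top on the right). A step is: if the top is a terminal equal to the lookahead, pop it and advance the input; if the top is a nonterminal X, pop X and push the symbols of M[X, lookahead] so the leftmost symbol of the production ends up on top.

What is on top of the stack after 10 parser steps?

step 1: stack=$ S  input=true bool true then bool then $  — expand S → C then
step 2: stack=$ then C  input=true bool true then bool then $  — expand C → A bool
step 3: stack=$ then bool A  input=true bool true then bool then $  — expand A → true bool true S
step 4: stack=$ then bool S true bool true  input=true bool true then bool then $  — match true
step 5: stack=$ then bool S true bool  input=bool true then bool then $  — match bool
step 6: stack=$ then bool S true  input=true then bool then $  — match true
step 7: stack=$ then bool S  input=then bool then $  — expand S → C then
step 8: stack=$ then bool then C  input=then bool then $  — expand C → epsilon
step 9: stack=$ then bool then  input=then bool then $  — match then
step 10: stack=$ then bool  input=bool then $  — match bool
Stack after step 10: $ then (top = then).

then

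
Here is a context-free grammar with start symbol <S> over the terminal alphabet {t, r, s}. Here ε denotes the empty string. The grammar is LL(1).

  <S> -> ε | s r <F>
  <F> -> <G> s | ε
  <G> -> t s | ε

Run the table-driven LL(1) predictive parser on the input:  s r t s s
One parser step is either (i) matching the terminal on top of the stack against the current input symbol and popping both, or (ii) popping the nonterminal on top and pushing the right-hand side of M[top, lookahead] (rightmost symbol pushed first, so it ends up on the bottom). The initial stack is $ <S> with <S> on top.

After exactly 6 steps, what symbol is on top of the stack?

s

step 1: stack=$ <S>  input=s r t s s $  — expand <S> -> s r <F>
step 2: stack=$ <F> r s  input=s r t s s $  — match s
step 3: stack=$ <F> r  input=r t s s $  — match r
step 4: stack=$ <F>  input=t s s $  — expand <F> -> <G> s
step 5: stack=$ s <G>  input=t s s $  — expand <G> -> t s
step 6: stack=$ s s t  input=t s s $  — match t
Stack after step 6: $ s s (top = s).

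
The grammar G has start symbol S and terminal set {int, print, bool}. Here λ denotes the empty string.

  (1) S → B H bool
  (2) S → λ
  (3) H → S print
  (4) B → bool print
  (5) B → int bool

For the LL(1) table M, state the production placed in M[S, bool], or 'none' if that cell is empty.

S → B H bool

FIRST(B): from B→bool print we get {bool}; from B→int bool we get {int}. So FIRST(B) = {bool, int}.
FIRST(S): from S→B H bool we get {bool, int}; from S→λ we get {λ}. So FIRST(S) = {λ, bool, int}.
FIRST(H): from H→S print we get {bool, int, print}. So FIRST(H) = {bool, int, print}.
FOLLOW(S) includes $ since S is the start symbol.
FOLLOW(S): in H→S print, S is followed by print with FIRST {print}. Thus FOLLOW(S) = {$, print}.
For S → B H bool: FIRST(B H bool) = {bool, int}, so it goes in M[S, t] for t ∈ {bool, int}.
For S → λ: FIRST(λ) = {λ}, so it goes in M[S, t] for t ∈ {}; since λ ∈ FIRST, also for every t ∈ FOLLOW(S) = {$, print}.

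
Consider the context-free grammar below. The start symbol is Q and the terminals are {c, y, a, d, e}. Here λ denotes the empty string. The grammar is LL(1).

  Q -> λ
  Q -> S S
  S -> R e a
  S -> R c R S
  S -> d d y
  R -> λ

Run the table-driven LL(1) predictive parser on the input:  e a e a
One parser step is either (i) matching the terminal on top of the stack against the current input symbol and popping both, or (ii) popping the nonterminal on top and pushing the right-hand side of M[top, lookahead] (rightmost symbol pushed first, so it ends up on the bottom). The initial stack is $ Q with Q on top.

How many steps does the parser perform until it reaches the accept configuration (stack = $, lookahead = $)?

     Stack      Input      Action
  1  $ Q        e a e a $  expand Q -> S S
  2  $ S S      e a e a $  expand S -> R e a
  3  $ S a e R  e a e a $  expand R -> λ
  4  $ S a e    e a e a $  match e
  5  $ S a      a e a $    match a
  6  $ S        e a $      expand S -> R e a
  7  $ a e R    e a $      expand R -> λ
  8  $ a e      e a $      match e
  9  $ a        a $        match a
Accept reached after 9 steps.

9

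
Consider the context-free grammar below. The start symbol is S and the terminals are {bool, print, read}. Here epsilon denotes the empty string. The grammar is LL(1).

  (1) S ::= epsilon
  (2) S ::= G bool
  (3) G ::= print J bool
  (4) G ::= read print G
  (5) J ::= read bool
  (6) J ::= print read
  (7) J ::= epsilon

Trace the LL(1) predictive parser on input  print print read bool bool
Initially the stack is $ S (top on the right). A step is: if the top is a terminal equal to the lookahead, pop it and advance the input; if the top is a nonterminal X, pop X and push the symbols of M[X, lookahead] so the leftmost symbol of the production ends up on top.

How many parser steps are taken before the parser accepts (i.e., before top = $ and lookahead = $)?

step 1: stack=$ S  input=print print read bool bool $  — expand S ::= G bool
step 2: stack=$ bool G  input=print print read bool bool $  — expand G ::= print J bool
step 3: stack=$ bool bool J print  input=print print read bool bool $  — match print
step 4: stack=$ bool bool J  input=print read bool bool $  — expand J ::= print read
step 5: stack=$ bool bool read print  input=print read bool bool $  — match print
step 6: stack=$ bool bool read  input=read bool bool $  — match read
step 7: stack=$ bool bool  input=bool bool $  — match bool
step 8: stack=$ bool  input=bool $  — match bool
Accept reached after 8 steps.

8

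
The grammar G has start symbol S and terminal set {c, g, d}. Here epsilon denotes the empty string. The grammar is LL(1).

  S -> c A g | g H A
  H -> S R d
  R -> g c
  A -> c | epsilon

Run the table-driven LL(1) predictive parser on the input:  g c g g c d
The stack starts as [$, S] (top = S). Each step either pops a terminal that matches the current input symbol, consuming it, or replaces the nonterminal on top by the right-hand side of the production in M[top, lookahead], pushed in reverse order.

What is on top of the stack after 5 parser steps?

step 1: stack=$ S  input=g c g g c d $  — expand S -> g H A
step 2: stack=$ A H g  input=g c g g c d $  — match g
step 3: stack=$ A H  input=c g g c d $  — expand H -> S R d
step 4: stack=$ A d R S  input=c g g c d $  — expand S -> c A g
step 5: stack=$ A d R g A c  input=c g g c d $  — match c
Stack after step 5: $ A d R g A (top = A).

A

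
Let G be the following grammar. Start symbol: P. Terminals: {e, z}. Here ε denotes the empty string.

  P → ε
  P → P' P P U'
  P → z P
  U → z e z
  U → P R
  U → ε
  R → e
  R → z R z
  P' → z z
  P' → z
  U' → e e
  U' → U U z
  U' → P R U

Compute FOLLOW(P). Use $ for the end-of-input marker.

FIRST(R) = {e, z}
FIRST(P') = {z}
FIRST(P) = {ε, z}  (via P' P P U')
FIRST(U) = {ε, e, z}  (via P R)
FIRST(U') = {e, z}  (via U U z, P R U)
FOLLOW(P) includes $ since P is the start symbol.
FOLLOW(P): in P→P' P P U' (occurrence 1), P is followed by P U' with FIRST {e, z}; in P→P' P P U' (occurrence 2), P is followed by U' with FIRST {e, z}; in P→z P, the suffix after P is empty (adds nothing new); in U→P R, P is followed by R with FIRST {e, z}; in U'→P R U, P is followed by R U with FIRST {e, z}. Thus FOLLOW(P) = {$, e, z}.
FOLLOW(P'): in P→P' P P U', P' is followed by P P U' with FIRST {e, z}. Thus FOLLOW(P') = {e, z}.
FOLLOW(U'): in P→P' P P U', the suffix after U' is empty, so FOLLOW(U') ⊇ FOLLOW(P) = {$, e, z}. Thus FOLLOW(U') = {$, e, z}.
FOLLOW(U): in U'→U U z (occurrence 1), U is followed by U z with FIRST {e, z}; in U'→U U z (occurrence 2), U is followed by z with FIRST {z}; in U'→P R U, the suffix after U is empty, so FOLLOW(U) ⊇ FOLLOW(U') = {$, e, z}. Thus FOLLOW(U) = {$, e, z}.
FOLLOW(R): in U→P R, the suffix after R is empty, so FOLLOW(R) ⊇ FOLLOW(U) = {$, e, z}; in R→z R z, R is followed by z with FIRST {z}; in U'→P R U, R is followed by U with FIRST {ε, e, z}; in U'→P R U, the suffix after R is nullable, so FOLLOW(R) ⊇ FOLLOW(U') = {$, e, z}. Thus FOLLOW(R) = {$, e, z}.

{$, e, z}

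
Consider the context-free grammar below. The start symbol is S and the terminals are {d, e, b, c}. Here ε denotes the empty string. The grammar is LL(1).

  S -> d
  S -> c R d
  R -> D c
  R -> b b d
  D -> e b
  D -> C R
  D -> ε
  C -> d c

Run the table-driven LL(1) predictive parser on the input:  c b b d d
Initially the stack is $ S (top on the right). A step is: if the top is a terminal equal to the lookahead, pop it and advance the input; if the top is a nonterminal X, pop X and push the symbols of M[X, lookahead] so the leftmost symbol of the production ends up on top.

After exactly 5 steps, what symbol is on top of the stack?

     Stack      Input        Action
  1  $ S        c b b d d $  expand S -> c R d
  2  $ d R c    c b b d d $  match c
  3  $ d R      b b d d $    expand R -> b b d
  4  $ d d b b  b b d d $    match b
  5  $ d d b    b d d $      match b
Stack after step 5: $ d d (top = d).

d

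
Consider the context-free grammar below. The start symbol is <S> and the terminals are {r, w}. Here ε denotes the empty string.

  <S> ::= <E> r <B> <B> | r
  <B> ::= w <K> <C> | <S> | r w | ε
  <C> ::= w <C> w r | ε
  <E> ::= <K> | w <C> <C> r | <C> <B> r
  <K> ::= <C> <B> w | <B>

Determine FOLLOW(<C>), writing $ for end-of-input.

FIRST(<C>) = {ε, w}
FIRST(<S>) = {r, w}  (via <E> r <B> <B>)
FIRST(<B>) = {ε, r, w}  (via <S>)
FIRST(<K>) = {ε, r, w}  (via <C> <B> w, <B>)
FIRST(<E>) = {ε, r, w}  (via <K>, <C> <B> r)
FOLLOW(<S>) includes $ since <S> is the start symbol.
FOLLOW(<E>): in <S>::=<E> r <B> <B>, <E> is followed by r <B> <B> with FIRST {r}. Thus FOLLOW(<E>) = {r}.
FOLLOW(<S>): in <B>::=<S>, the suffix after <S> is empty, so FOLLOW(<S>) ⊇ FOLLOW(<B>) = {$, r, w}. Thus FOLLOW(<S>) = {$, r, w}.
FOLLOW(<B>): in <S>::=<E> r <B> <B> (occurrence 1), <B> is followed by <B> with FIRST {ε, r, w}; in <S>::=<E> r <B> <B> (occurrence 1), the suffix after <B> is nullable, so FOLLOW(<B>) ⊇ FOLLOW(<S>) = {$, r, w}; in <S>::=<E> r <B> <B> (occurrence 2), the suffix after <B> is empty, so FOLLOW(<B>) ⊇ FOLLOW(<S>) = {$, r, w}; in <E>::=<C> <B> r, <B> is followed by r with FIRST {r}; in <K>::=<C> <B> w, <B> is followed by w with FIRST {w}; in <K>::=<B>, the suffix after <B> is empty, so FOLLOW(<B>) ⊇ FOLLOW(<K>) = {$, r, w}. Thus FOLLOW(<B>) = {$, r, w}.
FOLLOW(<C>): in <B>::=w <K> <C>, the suffix after <C> is empty, so FOLLOW(<C>) ⊇ FOLLOW(<B>) = {$, r, w}; in <C>::=w <C> w r, <C> is followed by w r with FIRST {w}; in <E>::=w <C> <C> r (occurrence 1), <C> is followed by <C> r with FIRST {r, w}; in <E>::=w <C> <C> r (occurrence 2), <C> is followed by r with FIRST {r}; in <E>::=<C> <B> r, <C> is followed by <B> r with FIRST {r, w}; in <K>::=<C> <B> w, <C> is followed by <B> w with FIRST {r, w}. Thus FOLLOW(<C>) = {$, r, w}.
FOLLOW(<K>): in <B>::=w <K> <C>, <K> is followed by <C> with FIRST {ε, w}; in <B>::=w <K> <C>, the suffix after <K> is nullable, so FOLLOW(<K>) ⊇ FOLLOW(<B>) = {$, r, w}; in <E>::=<K>, the suffix after <K> is empty, so FOLLOW(<K>) ⊇ FOLLOW(<E>) = {r}. Thus FOLLOW(<K>) = {$, r, w}.

{$, r, w}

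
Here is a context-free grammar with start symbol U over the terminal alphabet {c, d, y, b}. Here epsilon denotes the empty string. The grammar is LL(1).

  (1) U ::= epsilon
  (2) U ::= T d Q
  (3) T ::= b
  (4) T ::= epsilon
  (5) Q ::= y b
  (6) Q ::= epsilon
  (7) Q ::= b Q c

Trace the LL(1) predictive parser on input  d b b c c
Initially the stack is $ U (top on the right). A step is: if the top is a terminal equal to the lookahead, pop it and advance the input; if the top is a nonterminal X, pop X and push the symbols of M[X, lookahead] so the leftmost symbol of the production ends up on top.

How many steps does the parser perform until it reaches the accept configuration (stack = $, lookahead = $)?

      Stack      Input        Action
   1  $ U        d b b c c $  expand U ::= T d Q
   2  $ Q d T    d b b c c $  expand T ::= epsilon
   3  $ Q d      d b b c c $  match d
   4  $ Q        b b c c $    expand Q ::= b Q c
   5  $ c Q b    b b c c $    match b
   6  $ c Q      b c c $      expand Q ::= b Q c
   7  $ c c Q b  b c c $      match b
   8  $ c c Q    c c $        expand Q ::= epsilon
   9  $ c c      c c $        match c
  10  $ c        c $          match c
Accept reached after 10 steps.

10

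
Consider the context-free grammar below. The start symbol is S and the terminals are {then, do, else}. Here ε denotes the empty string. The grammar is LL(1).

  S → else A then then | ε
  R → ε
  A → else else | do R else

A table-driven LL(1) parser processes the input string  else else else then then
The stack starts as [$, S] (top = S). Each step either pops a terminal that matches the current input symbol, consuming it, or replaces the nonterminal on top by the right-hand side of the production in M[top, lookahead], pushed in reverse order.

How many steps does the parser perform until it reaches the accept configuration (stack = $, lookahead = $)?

7

step 1: stack=$ S  input=else else else then then $  — expand S → else A then then
step 2: stack=$ then then A else  input=else else else then then $  — match else
step 3: stack=$ then then A  input=else else then then $  — expand A → else else
step 4: stack=$ then then else else  input=else else then then $  — match else
step 5: stack=$ then then else  input=else then then $  — match else
step 6: stack=$ then then  input=then then $  — match then
step 7: stack=$ then  input=then $  — match then
Accept reached after 7 steps.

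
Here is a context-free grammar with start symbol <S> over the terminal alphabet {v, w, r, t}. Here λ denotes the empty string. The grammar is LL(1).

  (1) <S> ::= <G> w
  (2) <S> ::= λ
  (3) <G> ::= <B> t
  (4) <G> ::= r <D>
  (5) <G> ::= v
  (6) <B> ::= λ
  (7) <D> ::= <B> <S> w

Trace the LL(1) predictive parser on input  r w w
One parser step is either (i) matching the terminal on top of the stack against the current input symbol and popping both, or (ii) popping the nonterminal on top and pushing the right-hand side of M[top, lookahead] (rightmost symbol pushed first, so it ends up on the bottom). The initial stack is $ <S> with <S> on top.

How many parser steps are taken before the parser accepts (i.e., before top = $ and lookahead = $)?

8

     Stack          Input    Action
  1  $ <S>          r w w $  expand <S> ::= <G> w
  2  $ w <G>        r w w $  expand <G> ::= r <D>
  3  $ w <D> r      r w w $  match r
  4  $ w <D>        w w $    expand <D> ::= <B> <S> w
  5  $ w w <S> <B>  w w $    expand <B> ::= λ
  6  $ w w <S>      w w $    expand <S> ::= λ
  7  $ w w          w w $    match w
  8  $ w            w $      match w
Accept reached after 8 steps.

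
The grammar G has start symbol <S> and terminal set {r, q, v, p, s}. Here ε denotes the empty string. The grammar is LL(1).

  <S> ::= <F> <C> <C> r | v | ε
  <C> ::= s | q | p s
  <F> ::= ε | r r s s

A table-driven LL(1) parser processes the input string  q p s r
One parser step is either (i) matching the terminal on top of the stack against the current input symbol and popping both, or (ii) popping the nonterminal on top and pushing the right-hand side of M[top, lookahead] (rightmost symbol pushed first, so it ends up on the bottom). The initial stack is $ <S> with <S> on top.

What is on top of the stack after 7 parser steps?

step 1: stack=$ <S>  input=q p s r $  — expand <S> ::= <F> <C> <C> r
step 2: stack=$ r <C> <C> <F>  input=q p s r $  — expand <F> ::= ε
step 3: stack=$ r <C> <C>  input=q p s r $  — expand <C> ::= q
step 4: stack=$ r <C> q  input=q p s r $  — match q
step 5: stack=$ r <C>  input=p s r $  — expand <C> ::= p s
step 6: stack=$ r s p  input=p s r $  — match p
step 7: stack=$ r s  input=s r $  — match s
Stack after step 7: $ r (top = r).

r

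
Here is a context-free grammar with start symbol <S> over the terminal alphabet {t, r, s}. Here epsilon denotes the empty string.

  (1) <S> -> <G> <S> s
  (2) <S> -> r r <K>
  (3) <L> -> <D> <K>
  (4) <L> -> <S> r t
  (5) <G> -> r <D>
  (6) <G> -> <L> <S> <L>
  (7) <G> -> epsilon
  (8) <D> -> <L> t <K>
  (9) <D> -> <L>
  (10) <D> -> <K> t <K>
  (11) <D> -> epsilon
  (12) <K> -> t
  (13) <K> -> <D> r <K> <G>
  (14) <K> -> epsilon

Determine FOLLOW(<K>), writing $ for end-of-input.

{$, r, s, t}

FIRST(<S>) = {r, t}  (via <G> <S> s)
FIRST(<L>) = {epsilon, r, t}  (via <D> <K>, <S> r t)
FIRST(<G>) = {epsilon, r, t}  (via <L> <S> <L>)
FIRST(<D>) = {epsilon, r, t}  (via <L> t <K>, <L>, <K> t <K>)
FIRST(<K>) = {epsilon, r, t}  (via <D> r <K> <G>)
FOLLOW(<S>) includes $ since <S> is the start symbol.
FOLLOW(<S>): in <S>-><G> <S> s, <S> is followed by s with FIRST {s}; in <L>-><S> r t, <S> is followed by r t with FIRST {r}; in <G>-><L> <S> <L>, <S> is followed by <L> with FIRST {epsilon, r, t}; in <G>-><L> <S> <L>, the suffix after <S> is nullable, so FOLLOW(<S>) ⊇ FOLLOW(<G>) = {$, r, s, t}. Thus FOLLOW(<S>) = {$, r, s, t}.
FOLLOW(<L>): in <G>-><L> <S> <L> (occurrence 1), <L> is followed by <S> <L> with FIRST {r, t}; in <G>-><L> <S> <L> (occurrence 2), the suffix after <L> is empty, so FOLLOW(<L>) ⊇ FOLLOW(<G>) = {$, r, s, t}; in <D>-><L> t <K>, <L> is followed by t <K> with FIRST {t}; in <D>-><L>, the suffix after <L> is empty, so FOLLOW(<L>) ⊇ FOLLOW(<D>) = {$, r, s, t}. Thus FOLLOW(<L>) = {$, r, s, t}.
FOLLOW(<G>): in <S>-><G> <S> s, <G> is followed by <S> s with FIRST {r, t}; in <K>-><D> r <K> <G>, the suffix after <G> is empty, so FOLLOW(<G>) ⊇ FOLLOW(<K>) = {$, r, s, t}. Thus FOLLOW(<G>) = {$, r, s, t}.
FOLLOW(<D>): in <L>-><D> <K>, <D> is followed by <K> with FIRST {epsilon, r, t}; in <L>-><D> <K>, the suffix after <D> is nullable, so FOLLOW(<D>) ⊇ FOLLOW(<L>) = {$, r, s, t}; in <G>->r <D>, the suffix after <D> is empty, so FOLLOW(<D>) ⊇ FOLLOW(<G>) = {$, r, s, t}; in <K>-><D> r <K> <G>, <D> is followed by r <K> <G> with FIRST {r}. Thus FOLLOW(<D>) = {$, r, s, t}.
FOLLOW(<K>): in <S>->r r <K>, the suffix after <K> is empty, so FOLLOW(<K>) ⊇ FOLLOW(<S>) = {$, r, s, t}; in <L>-><D> <K>, the suffix after <K> is empty, so FOLLOW(<K>) ⊇ FOLLOW(<L>) = {$, r, s, t}; in <D>-><L> t <K>, the suffix after <K> is empty, so FOLLOW(<K>) ⊇ FOLLOW(<D>) = {$, r, s, t}; in <D>-><K> t <K> (occurrence 1), <K> is followed by t <K> with FIRST {t}; in <D>-><K> t <K> (occurrence 2), the suffix after <K> is empty, so FOLLOW(<K>) ⊇ FOLLOW(<D>) = {$, r, s, t}; in <K>-><D> r <K> <G>, <K> is followed by <G> with FIRST {epsilon, r, t}; in <K>-><D> r <K> <G>, the suffix after <K> is nullable (adds nothing new). Thus FOLLOW(<K>) = {$, r, s, t}.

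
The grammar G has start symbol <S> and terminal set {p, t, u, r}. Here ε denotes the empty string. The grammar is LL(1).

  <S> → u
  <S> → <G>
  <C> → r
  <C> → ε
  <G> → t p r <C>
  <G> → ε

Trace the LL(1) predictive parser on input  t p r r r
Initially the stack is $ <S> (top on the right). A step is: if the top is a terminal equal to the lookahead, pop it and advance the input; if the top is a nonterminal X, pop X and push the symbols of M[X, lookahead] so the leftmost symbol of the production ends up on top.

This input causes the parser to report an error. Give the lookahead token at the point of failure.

r

step 1: stack=$ <S>  input=t p r r r $  — expand <S> → <G>
step 2: stack=$ <G>  input=t p r r r $  — expand <G> → t p r <C>
step 3: stack=$ <C> r p t  input=t p r r r $  — match t
step 4: stack=$ <C> r p  input=p r r r $  — match p
step 5: stack=$ <C> r  input=r r r $  — match r
step 6: stack=$ <C>  input=r r $  — expand <C> → r
step 7: stack=$ r  input=r r $  — match r
step 8: stack=$  input=r $  — error: stack empty but input remains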